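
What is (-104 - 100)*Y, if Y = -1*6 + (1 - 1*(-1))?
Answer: 816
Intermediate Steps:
Y = -4 (Y = -6 + (1 + 1) = -6 + 2 = -4)
(-104 - 100)*Y = (-104 - 100)*(-4) = -204*(-4) = 816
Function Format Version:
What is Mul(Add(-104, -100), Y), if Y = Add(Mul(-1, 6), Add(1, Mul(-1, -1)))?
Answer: 816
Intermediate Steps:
Y = -4 (Y = Add(-6, Add(1, 1)) = Add(-6, 2) = -4)
Mul(Add(-104, -100), Y) = Mul(Add(-104, -100), -4) = Mul(-204, -4) = 816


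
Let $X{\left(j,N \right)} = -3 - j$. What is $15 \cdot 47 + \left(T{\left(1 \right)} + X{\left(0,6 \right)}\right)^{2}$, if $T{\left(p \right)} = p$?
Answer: $709$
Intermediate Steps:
$15 \cdot 47 + \left(T{\left(1 \right)} + X{\left(0,6 \right)}\right)^{2} = 15 \cdot 47 + \left(1 - 3\right)^{2} = 705 + \left(1 + \left(-3 + 0\right)\right)^{2} = 705 + \left(1 - 3\right)^{2} = 705 + \left(-2\right)^{2} = 705 + 4 = 709$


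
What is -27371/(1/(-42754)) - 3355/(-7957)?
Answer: 9311438426793/7957 ≈ 1.1702e+9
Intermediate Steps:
-27371/(1/(-42754)) - 3355/(-7957) = -27371/(-1/42754) - 3355*(-1/7957) = -27371*(-42754) + 3355/7957 = 1170219734 + 3355/7957 = 9311438426793/7957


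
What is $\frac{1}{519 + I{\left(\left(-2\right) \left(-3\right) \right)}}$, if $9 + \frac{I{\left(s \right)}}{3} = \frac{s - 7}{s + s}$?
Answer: $\frac{4}{1967} \approx 0.0020336$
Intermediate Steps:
$I{\left(s \right)} = -27 + \frac{3 \left(-7 + s\right)}{2 s}$ ($I{\left(s \right)} = -27 + 3 \frac{s - 7}{s + s} = -27 + 3 \frac{-7 + s}{2 s} = -27 + \frac{3 \left(-7 + s\right)}{2 s}$)
$\frac{1}{519 + I{\left(\left(-2\right) \left(-3\right) \right)}} = \frac{1}{519 + \frac{3 \left(-7 - 17 \left(\left(-2\right) \left(-3\right)\right)\right)}{2 \left(\left(-2\right) \left(-3\right)\right)}} = \frac{1}{519 + \frac{3 \left(-7 - 102\right)}{2 \cdot 6}} = \frac{1}{519 + \frac{3}{2} \cdot \frac{1}{6} \left(-7 - 102\right)} = \frac{1}{519 + \frac{3}{2} \cdot \frac{1}{6} \left(-109\right)} = \frac{1}{519 - \frac{109}{4}} = \frac{1}{\frac{1967}{4}} = \frac{4}{1967}$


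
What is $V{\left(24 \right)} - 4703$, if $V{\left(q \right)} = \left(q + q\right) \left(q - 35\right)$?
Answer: $-5231$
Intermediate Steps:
$V{\left(q \right)} = 2 q \left(-35 + q\right)$
$V{\left(24 \right)} - 4703 = 2 \cdot 24 \left(-35 + 24\right) - 4703 = 2 \cdot 24 \left(-11\right) - 4703 = -528 - 4703 = -5231$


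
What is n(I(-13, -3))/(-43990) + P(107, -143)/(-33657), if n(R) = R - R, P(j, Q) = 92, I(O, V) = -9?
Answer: -92/33657 ≈ -0.0027335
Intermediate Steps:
n(R) = 0
n(I(-13, -3))/(-43990) + P(107, -143)/(-33657) = 0/(-43990) + 92/(-33657) = 0*(-1/43990) + 92*(-1/33657) = 0 - 92/33657 = -92/33657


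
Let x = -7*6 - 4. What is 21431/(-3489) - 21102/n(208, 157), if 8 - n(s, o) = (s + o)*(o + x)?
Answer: -794480639/141328923 ≈ -5.6215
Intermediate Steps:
x = -46 (x = -42 - 4 = -46)
n(s, o) = 8 - (-46 + o)*(o + s) (n(s, o) = 8 - (s + o)*(o - 46) = 8 - (o + s)*(-46 + o) = 8 - (-46 + o)*(o + s))
21431/(-3489) - 21102/n(208, 157) = 21431/(-3489) - 21102/(8 - 1*157² + 46*157 + 46*208 - 1*157*208) = 21431*(-1/3489) - 21102/(8 - 1*24649 + 7222 + 9568 - 32656) = -21431/3489 - 21102/(8 - 24649 + 7222 + 9568 - 32656) = -21431/3489 - 21102/(-40507) = -21431/3489 - 21102*(-1/40507) = -21431/3489 + 21102/40507 = -794480639/141328923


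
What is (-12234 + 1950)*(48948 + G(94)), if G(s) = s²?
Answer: -594250656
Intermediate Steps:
(-12234 + 1950)*(48948 + G(94)) = (-12234 + 1950)*(48948 + 94²) = -10284*(48948 + 8836) = -10284*57784 = -594250656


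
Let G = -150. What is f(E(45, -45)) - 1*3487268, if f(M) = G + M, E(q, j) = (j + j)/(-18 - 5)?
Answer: -80210524/23 ≈ -3.4874e+6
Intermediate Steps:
E(q, j) = -2*j/23 (E(q, j) = (2*j)/(-23) = (2*j)*(-1/23) = -2*j/23)
f(M) = -150 + M
f(E(45, -45)) - 1*3487268 = (-150 - 2/23*(-45)) - 1*3487268 = (-150 + 90/23) - 3487268 = -3360/23 - 3487268 = -80210524/23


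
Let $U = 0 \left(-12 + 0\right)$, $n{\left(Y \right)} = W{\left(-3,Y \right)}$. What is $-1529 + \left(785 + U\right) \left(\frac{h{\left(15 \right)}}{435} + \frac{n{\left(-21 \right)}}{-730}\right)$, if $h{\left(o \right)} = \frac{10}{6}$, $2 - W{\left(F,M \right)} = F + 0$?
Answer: $- \frac{58354349}{38106} \approx -1531.4$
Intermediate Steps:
$W{\left(F,M \right)} = 2 - F$ ($W{\left(F,M \right)} = 2 - \left(F + 0\right) = 2 - F$)
$n{\left(Y \right)} = 5$ ($n{\left(Y \right)} = 2 - -3 = 2 + 3 = 5$)
$U = 0$ ($U = 0 \left(-12\right) = 0$)
$h{\left(o \right)} = \frac{5}{3}$ ($h{\left(o \right)} = 10 \cdot \frac{1}{6} = \frac{5}{3}$)
$-1529 + \left(785 + U\right) \left(\frac{h{\left(15 \right)}}{435} + \frac{n{\left(-21 \right)}}{-730}\right) = -1529 + \left(785 + 0\right) \left(\frac{5}{3 \cdot 435} + \frac{5}{-730}\right) = -1529 + 785 \left(\frac{5}{3} \cdot \frac{1}{435} + 5 \left(- \frac{1}{730}\right)\right) = -1529 + 785 \left(\frac{1}{261} - \frac{1}{146}\right) = -1529 + 785 \left(- \frac{115}{38106}\right) = -1529 - \frac{90275}{38106} = - \frac{58354349}{38106}$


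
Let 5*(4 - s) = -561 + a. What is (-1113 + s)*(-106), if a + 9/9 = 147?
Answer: 108756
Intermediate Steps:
a = 146 (a = -1 + 147 = 146)
s = 87 (s = 4 - (-561 + 146)/5 = 4 - ⅕*(-415) = 4 + 83 = 87)
(-1113 + s)*(-106) = (-1113 + 87)*(-106) = -1026*(-106) = 108756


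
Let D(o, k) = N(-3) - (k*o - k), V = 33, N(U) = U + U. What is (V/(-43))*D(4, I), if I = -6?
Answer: -396/43 ≈ -9.2093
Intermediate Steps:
N(U) = 2*U
D(o, k) = -6 + k - k*o (D(o, k) = 2*(-3) - (k*o - k) = -6 - (-k + k*o) = -6 + (k - k*o) = -6 + k - k*o)
(V/(-43))*D(4, I) = (33/(-43))*(-6 - 6 - 1*(-6)*4) = (33*(-1/43))*(-6 - 6 + 24) = -33/43*12 = -396/43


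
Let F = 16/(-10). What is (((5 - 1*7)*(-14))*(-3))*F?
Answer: 672/5 ≈ 134.40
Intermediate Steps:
F = -8/5 (F = 16*(-⅒) = -8/5 ≈ -1.6000)
(((5 - 1*7)*(-14))*(-3))*F = (((5 - 1*7)*(-14))*(-3))*(-8/5) = (((5 - 7)*(-14))*(-3))*(-8/5) = (-2*(-14)*(-3))*(-8/5) = (28*(-3))*(-8/5) = -84*(-8/5) = 672/5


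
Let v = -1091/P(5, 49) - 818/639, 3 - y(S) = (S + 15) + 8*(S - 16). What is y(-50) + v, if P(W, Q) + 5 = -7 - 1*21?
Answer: 4201799/7029 ≈ 597.78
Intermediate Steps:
P(W, Q) = -33 (P(W, Q) = -5 + (-7 - 1*21) = -5 + (-7 - 21) = -5 - 28 = -33)
y(S) = 116 - 9*S (y(S) = 3 - ((S + 15) + 8*(S - 16)) = 3 - ((15 + S) + 8*(-16 + S)) = 3 - ((15 + S) + (-128 + 8*S)) = 3 - (-113 + 9*S) = 3 + (113 - 9*S) = 116 - 9*S)
v = 223385/7029 (v = -1091/(-33) - 818/639 = -1091*(-1/33) - 818*1/639 = 1091/33 - 818/639 = 223385/7029 ≈ 31.780)
y(-50) + v = (116 - 9*(-50)) + 223385/7029 = (116 + 450) + 223385/7029 = 566 + 223385/7029 = 4201799/7029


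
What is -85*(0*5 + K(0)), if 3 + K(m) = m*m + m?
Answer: 255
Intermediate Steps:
K(m) = -3 + m + m² (K(m) = -3 + (m*m + m) = -3 + (m² + m) = -3 + (m + m²) = -3 + m + m²)
-85*(0*5 + K(0)) = -85*(0*5 + (-3 + 0 + 0²)) = -85*(0 + (-3 + 0 + 0)) = -85*(0 - 3) = -85*(-3) = 255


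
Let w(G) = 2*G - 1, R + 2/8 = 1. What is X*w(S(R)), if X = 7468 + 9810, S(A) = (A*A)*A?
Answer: -43195/16 ≈ -2699.7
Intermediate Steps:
R = ¾ (R = -¼ + 1 = ¾ ≈ 0.75000)
S(A) = A³ (S(A) = A²*A = A³)
w(G) = -1 + 2*G
X = 17278
X*w(S(R)) = 17278*(-1 + 2*(¾)³) = 17278*(-1 + 2*(27/64)) = 17278*(-1 + 27/32) = 17278*(-5/32) = -43195/16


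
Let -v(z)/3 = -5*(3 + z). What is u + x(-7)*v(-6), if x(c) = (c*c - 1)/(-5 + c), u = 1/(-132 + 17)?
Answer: 20699/115 ≈ 179.99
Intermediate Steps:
u = -1/115 (u = 1/(-115) = -1/115 ≈ -0.0086956)
x(c) = (-1 + c²)/(-5 + c) (x(c) = (c² - 1)/(-5 + c) = (-1 + c²)/(-5 + c))
v(z) = 45 + 15*z (v(z) = -(-15)*(3 + z) = -3*(-15 - 5*z) = 45 + 15*z)
u + x(-7)*v(-6) = -1/115 + ((-1 + (-7)²)/(-5 - 7))*(45 + 15*(-6)) = -1/115 + ((-1 + 49)/(-12))*(45 - 90) = -1/115 - 1/12*48*(-45) = -1/115 - 4*(-45) = -1/115 + 180 = 20699/115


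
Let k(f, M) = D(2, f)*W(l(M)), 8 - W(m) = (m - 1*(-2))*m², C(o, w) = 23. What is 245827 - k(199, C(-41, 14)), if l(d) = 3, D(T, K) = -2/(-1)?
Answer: 245901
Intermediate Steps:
D(T, K) = 2 (D(T, K) = -2*(-1) = 2)
W(m) = 8 - m²*(2 + m) (W(m) = 8 - (m - 1*(-2))*m² = 8 - (m + 2)*m² = 8 - (2 + m)*m² = 8 - m²*(2 + m))
k(f, M) = -74 (k(f, M) = 2*(8 - 1*3³ - 2*3²) = 2*(8 - 1*27 - 2*9) = 2*(8 - 27 - 18) = 2*(-37) = -74)
245827 - k(199, C(-41, 14)) = 245827 - 1*(-74) = 245827 + 74 = 245901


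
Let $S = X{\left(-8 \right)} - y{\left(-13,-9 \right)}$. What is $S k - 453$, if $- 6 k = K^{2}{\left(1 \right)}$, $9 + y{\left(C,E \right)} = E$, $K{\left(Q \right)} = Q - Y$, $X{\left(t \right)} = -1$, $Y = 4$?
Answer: $- \frac{957}{2} \approx -478.5$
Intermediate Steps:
$K{\left(Q \right)} = -4 + Q$ ($K{\left(Q \right)} = Q - 4 = -4 + Q$)
$y{\left(C,E \right)} = -9 + E$
$k = - \frac{3}{2}$ ($k = - \frac{\left(-4 + 1\right)^{2}}{6} = - \frac{\left(-3\right)^{2}}{6} = \left(- \frac{1}{6}\right) 9 = - \frac{3}{2} \approx -1.5$)
$S = 17$ ($S = -1 - \left(-9 - 9\right) = -1 - -18 = -1 + 18 = 17$)
$S k - 453 = 17 \left(- \frac{3}{2}\right) - 453 = - \frac{51}{2} - 453 = - \frac{957}{2}$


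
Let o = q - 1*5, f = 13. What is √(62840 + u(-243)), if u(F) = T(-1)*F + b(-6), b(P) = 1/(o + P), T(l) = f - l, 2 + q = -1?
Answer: 3*√1294426/14 ≈ 243.80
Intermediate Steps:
q = -3 (q = -2 - 1 = -3)
o = -8 (o = -3 - 1*5 = -3 - 5 = -8)
T(l) = 13 - l
b(P) = 1/(-8 + P)
u(F) = -1/14 + 14*F (u(F) = (13 - 1*(-1))*F + 1/(-8 - 6) = (13 + 1)*F + 1/(-14) = 14*F - 1/14 = -1/14 + 14*F)
√(62840 + u(-243)) = √(62840 + (-1/14 + 14*(-243))) = √(62840 + (-1/14 - 3402)) = √(62840 - 47629/14) = √(832131/14) = 3*√1294426/14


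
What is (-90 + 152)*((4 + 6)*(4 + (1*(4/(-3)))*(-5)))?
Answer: 19840/3 ≈ 6613.3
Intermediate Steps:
(-90 + 152)*((4 + 6)*(4 + (1*(4/(-3)))*(-5))) = 62*(10*(4 + (1*(4*(-1/3)))*(-5))) = 62*(10*(4 + (1*(-4/3))*(-5))) = 62*(10*(4 - 4/3*(-5))) = 62*(10*(4 + 20/3)) = 62*(10*(32/3)) = 62*(320/3) = 19840/3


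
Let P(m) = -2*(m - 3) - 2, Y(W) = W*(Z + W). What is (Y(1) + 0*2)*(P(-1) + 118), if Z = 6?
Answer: 868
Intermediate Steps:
Y(W) = W*(6 + W)
P(m) = 4 - 2*m (P(m) = -2*(-3 + m) - 2 = (6 - 2*m) - 2 = 4 - 2*m)
(Y(1) + 0*2)*(P(-1) + 118) = (1*(6 + 1) + 0*2)*((4 - 2*(-1)) + 118) = (1*7 + 0)*((4 + 2) + 118) = (7 + 0)*(6 + 118) = 7*124 = 868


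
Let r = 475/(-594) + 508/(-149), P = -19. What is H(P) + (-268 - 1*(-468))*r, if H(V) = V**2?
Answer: -21277367/44253 ≈ -480.81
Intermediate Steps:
r = -372527/88506 (r = 475*(-1/594) + 508*(-1/149) = -475/594 - 508/149 = -372527/88506 ≈ -4.2091)
H(P) + (-268 - 1*(-468))*r = (-19)**2 + (-268 - 1*(-468))*(-372527/88506) = 361 + (-268 + 468)*(-372527/88506) = 361 + 200*(-372527/88506) = 361 - 37252700/44253 = -21277367/44253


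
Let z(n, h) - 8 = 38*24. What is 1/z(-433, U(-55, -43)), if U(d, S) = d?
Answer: 1/920 ≈ 0.0010870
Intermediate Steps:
z(n, h) = 920 (z(n, h) = 8 + 38*24 = 8 + 912 = 920)
1/z(-433, U(-55, -43)) = 1/920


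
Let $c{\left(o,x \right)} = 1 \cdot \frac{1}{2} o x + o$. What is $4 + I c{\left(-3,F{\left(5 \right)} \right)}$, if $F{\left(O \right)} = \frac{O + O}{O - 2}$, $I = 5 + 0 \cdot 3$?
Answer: $-36$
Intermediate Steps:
$I = 5$ ($I = 5 + 0 = 5$)
$F{\left(O \right)} = \frac{2 O}{-2 + O}$
$c{\left(o,x \right)} = o + \frac{o x}{2}$ ($c{\left(o,x \right)} = 1 \cdot \frac{1}{2} o x + o = \frac{o}{2} x + o = \frac{o x}{2} + o = o + \frac{o x}{2}$)
$4 + I c{\left(-3,F{\left(5 \right)} \right)} = 4 + 5 \cdot \frac{1}{2} \left(-3\right) \left(2 + 2 \cdot 5 \frac{1}{-2 + 5}\right) = 4 + 5 \cdot \frac{1}{2} \left(-3\right) \left(2 + 2 \cdot 5 \cdot \frac{1}{3}\right) = 4 + 5 \cdot \frac{1}{2} \left(-3\right) \left(2 + \frac{10}{3}\right) = 4 + 5 \cdot \frac{1}{2} \left(-3\right) \frac{16}{3} = 4 + 5 \left(-8\right) = 4 - 40 = -36$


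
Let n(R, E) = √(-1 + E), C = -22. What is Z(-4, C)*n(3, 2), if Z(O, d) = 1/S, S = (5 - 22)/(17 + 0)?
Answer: -1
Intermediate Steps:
S = -1 (S = -17/17 = -17*1/17 = -1)
Z(O, d) = -1 (Z(O, d) = 1/(-1) = -1)
Z(-4, C)*n(3, 2) = -√(-1 + 2) = -√1 = -1*1 = -1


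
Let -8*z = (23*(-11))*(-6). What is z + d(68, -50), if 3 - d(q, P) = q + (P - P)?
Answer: -1019/4 ≈ -254.75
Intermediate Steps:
d(q, P) = 3 - q (d(q, P) = 3 - (q + (P - P)) = 3 - (q + 0) = 3 - q)
z = -759/4 (z = -23*(-11)*(-6)/8 = -(-253)*(-6)/8 = -1/8*1518 = -759/4 ≈ -189.75)
z + d(68, -50) = -759/4 + (3 - 1*68) = -759/4 + (3 - 68) = -759/4 - 65 = -1019/4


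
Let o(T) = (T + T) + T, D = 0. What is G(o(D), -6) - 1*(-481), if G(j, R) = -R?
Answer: 487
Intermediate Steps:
o(T) = 3*T (o(T) = 2*T + T = 3*T)
G(o(D), -6) - 1*(-481) = -1*(-6) - 1*(-481) = 6 + 481 = 487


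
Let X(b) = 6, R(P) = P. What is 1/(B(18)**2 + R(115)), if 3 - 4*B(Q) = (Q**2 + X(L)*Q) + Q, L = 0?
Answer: 16/201649 ≈ 7.9346e-5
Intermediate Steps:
B(Q) = 3/4 - 7*Q/4 - Q**2/4 (B(Q) = 3/4 - ((Q**2 + 6*Q) + Q)/4 = 3/4 - (Q**2 + 7*Q)/4 = 3/4 + (-7*Q/4 - Q**2/4) = 3/4 - 7*Q/4 - Q**2/4)
1/(B(18)**2 + R(115)) = 1/((3/4 - 7/4*18 - 1/4*18**2)**2 + 115) = 1/((3/4 - 63/2 - 1/4*324)**2 + 115) = 1/((3/4 - 63/2 - 81)**2 + 115) = 1/((-447/4)**2 + 115) = 1/(199809/16 + 115) = 1/(201649/16) = 16/201649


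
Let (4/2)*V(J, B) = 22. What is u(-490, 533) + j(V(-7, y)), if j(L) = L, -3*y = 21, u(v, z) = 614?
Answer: 625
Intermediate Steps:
y = -7 (y = -⅓*21 = -7)
V(J, B) = 11 (V(J, B) = (½)*22 = 11)
u(-490, 533) + j(V(-7, y)) = 614 + 11 = 625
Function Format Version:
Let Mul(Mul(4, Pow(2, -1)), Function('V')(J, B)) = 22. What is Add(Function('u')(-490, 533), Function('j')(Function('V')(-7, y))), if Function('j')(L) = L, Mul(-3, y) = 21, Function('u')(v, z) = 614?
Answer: 625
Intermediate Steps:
y = -7 (y = Mul(Rational(-1, 3), 21) = -7)
Function('V')(J, B) = 11 (Function('V')(J, B) = Mul(Rational(1, 2), 22) = 11)
Add(Function('u')(-490, 533), Function('j')(Function('V')(-7, y))) = Add(614, 11) = 625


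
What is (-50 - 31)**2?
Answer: 6561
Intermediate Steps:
(-50 - 31)**2 = (-81)**2 = 6561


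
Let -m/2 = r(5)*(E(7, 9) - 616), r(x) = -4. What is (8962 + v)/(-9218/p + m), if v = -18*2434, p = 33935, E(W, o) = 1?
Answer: 53756125/7589519 ≈ 7.0829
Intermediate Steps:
m = -4920 (m = -(-8)*(1 - 616) = -(-8)*(-615) = -2*2460 = -4920)
v = -43812
(8962 + v)/(-9218/p + m) = (8962 - 43812)/(-9218/33935 - 4920) = -34850/(-9218*1/33935 - 4920) = -34850/(-838/3085 - 4920) = -34850/(-15179038/3085) = -34850*(-3085/15179038) = 53756125/7589519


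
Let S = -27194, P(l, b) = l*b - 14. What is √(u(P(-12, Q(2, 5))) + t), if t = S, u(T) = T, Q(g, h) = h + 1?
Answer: 4*I*√1705 ≈ 165.17*I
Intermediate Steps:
Q(g, h) = 1 + h
P(l, b) = -14 + b*l (P(l, b) = b*l - 14 = -14 + b*l)
t = -27194
√(u(P(-12, Q(2, 5))) + t) = √((-14 + (1 + 5)*(-12)) - 27194) = √((-14 + 6*(-12)) - 27194) = √((-14 - 72) - 27194) = √(-86 - 27194) = √(-27280) = 4*I*√1705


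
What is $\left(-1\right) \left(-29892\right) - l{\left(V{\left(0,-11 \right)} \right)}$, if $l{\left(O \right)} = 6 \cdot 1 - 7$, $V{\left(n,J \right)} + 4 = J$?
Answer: $29893$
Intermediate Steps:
$V{\left(n,J \right)} = -4 + J$
$l{\left(O \right)} = -1$ ($l{\left(O \right)} = 6 - 7 = -1$)
$\left(-1\right) \left(-29892\right) - l{\left(V{\left(0,-11 \right)} \right)} = \left(-1\right) \left(-29892\right) - -1 = 29892 + 1 = 29893$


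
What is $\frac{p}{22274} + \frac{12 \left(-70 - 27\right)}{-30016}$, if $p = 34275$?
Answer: $\frac{18834381}{11938864} \approx 1.5776$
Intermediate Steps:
$\frac{p}{22274} + \frac{12 \left(-70 - 27\right)}{-30016} = \frac{34275}{22274} + \frac{12 \left(-70 - 27\right)}{-30016} = 34275 \cdot \frac{1}{22274} + 12 \left(-97\right) \left(- \frac{1}{30016}\right) = \frac{34275}{22274} - - \frac{291}{7504} = \frac{34275}{22274} + \frac{291}{7504} = \frac{18834381}{11938864}$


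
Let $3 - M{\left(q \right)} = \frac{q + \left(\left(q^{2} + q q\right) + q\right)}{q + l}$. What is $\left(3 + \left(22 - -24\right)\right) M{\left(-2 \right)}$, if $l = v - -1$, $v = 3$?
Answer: $49$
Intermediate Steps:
$l = 4$ ($l = 3 - -1 = 3 + 1 = 4$)
$M{\left(q \right)} = 3 - \frac{2 q + 2 q^{2}}{4 + q}$ ($M{\left(q \right)} = 3 - \frac{q + \left(\left(q^{2} + q q\right) + q\right)}{q + 4} = 3 - \frac{q + \left(\left(q^{2} + q^{2}\right) + q\right)}{4 + q} = 3 - \frac{q + \left(2 q^{2} + q\right)}{4 + q} = 3 - \frac{q + \left(q + 2 q^{2}\right)}{4 + q} = 3 - \frac{2 q + 2 q^{2}}{4 + q}$)
$\left(3 + \left(22 - -24\right)\right) M{\left(-2 \right)} = \left(3 + \left(22 - -24\right)\right) \frac{12 - 2 - 2 \left(-2\right)^{2}}{4 - 2} = \left(3 + \left(22 + 24\right)\right) \frac{12 - 2 - 8}{2} = \left(3 + 46\right) \frac{12 - 2 - 8}{2} = 49 \cdot \frac{1}{2} \cdot 2 = 49 \cdot 1 = 49$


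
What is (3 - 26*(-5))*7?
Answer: 931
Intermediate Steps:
(3 - 26*(-5))*7 = (3 + 130)*7 = 133*7 = 931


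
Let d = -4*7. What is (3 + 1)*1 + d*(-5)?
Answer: 144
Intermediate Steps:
d = -28
(3 + 1)*1 + d*(-5) = (3 + 1)*1 - 28*(-5) = 4*1 + 140 = 4 + 140 = 144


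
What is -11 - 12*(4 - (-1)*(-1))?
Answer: -47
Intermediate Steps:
-11 - 12*(4 - (-1)*(-1)) = -11 - 12*(4 - 1*1) = -11 - 12*(4 - 1) = -11 - 12*3 = -11 - 36 = -47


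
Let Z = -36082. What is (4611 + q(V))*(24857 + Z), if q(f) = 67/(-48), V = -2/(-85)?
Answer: -2483654725/48 ≈ -5.1743e+7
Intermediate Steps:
V = 2/85 (V = -2*(-1/85) = 2/85 ≈ 0.023529)
q(f) = -67/48 (q(f) = 67*(-1/48) = -67/48)
(4611 + q(V))*(24857 + Z) = (4611 - 67/48)*(24857 - 36082) = (221261/48)*(-11225) = -2483654725/48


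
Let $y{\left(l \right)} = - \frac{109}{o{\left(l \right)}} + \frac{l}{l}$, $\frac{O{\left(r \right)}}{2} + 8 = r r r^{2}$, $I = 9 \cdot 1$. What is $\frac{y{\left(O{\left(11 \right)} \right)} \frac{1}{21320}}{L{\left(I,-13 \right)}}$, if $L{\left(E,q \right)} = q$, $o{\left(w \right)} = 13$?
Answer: $\frac{12}{450385} \approx 2.6644 \cdot 10^{-5}$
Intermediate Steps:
$I = 9$
$O{\left(r \right)} = -16 + 2 r^{4}$ ($O{\left(r \right)} = -16 + 2 r r r^{2} = -16 + 2 r^{2} r^{2} = -16 + 2 r^{4}$)
$y{\left(l \right)} = - \frac{96}{13}$ ($y{\left(l \right)} = - \frac{109}{13} + \frac{l}{l} = \left(-109\right) \frac{1}{13} + 1 = - \frac{109}{13} + 1 = - \frac{96}{13}$)
$\frac{y{\left(O{\left(11 \right)} \right)} \frac{1}{21320}}{L{\left(I,-13 \right)}} = \frac{\left(- \frac{96}{13}\right) \frac{1}{21320}}{-13} = \left(- \frac{96}{13}\right) \frac{1}{21320} \left(- \frac{1}{13}\right) = \left(- \frac{12}{34645}\right) \left(- \frac{1}{13}\right) = \frac{12}{450385}$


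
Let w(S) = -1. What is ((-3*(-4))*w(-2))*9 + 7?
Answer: -101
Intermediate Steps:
((-3*(-4))*w(-2))*9 + 7 = (-3*(-4)*(-1))*9 + 7 = (12*(-1))*9 + 7 = -12*9 + 7 = -108 + 7 = -101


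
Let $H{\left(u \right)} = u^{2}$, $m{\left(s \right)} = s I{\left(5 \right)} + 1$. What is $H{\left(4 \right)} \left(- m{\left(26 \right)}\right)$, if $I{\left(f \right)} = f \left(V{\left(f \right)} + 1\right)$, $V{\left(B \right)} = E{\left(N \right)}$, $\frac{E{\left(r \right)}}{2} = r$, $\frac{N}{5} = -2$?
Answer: $39504$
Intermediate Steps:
$N = -10$ ($N = 5 \left(-2\right) = -10$)
$E{\left(r \right)} = 2 r$
$V{\left(B \right)} = -20$ ($V{\left(B \right)} = 2 \left(-10\right) = -20$)
$I{\left(f \right)} = - 19 f$ ($I{\left(f \right)} = f \left(-20 + 1\right) = f \left(-19\right) = - 19 f$)
$m{\left(s \right)} = 1 - 95 s$ ($m{\left(s \right)} = s \left(\left(-19\right) 5\right) + 1 = s \left(-95\right) + 1 = - 95 s + 1 = 1 - 95 s$)
$H{\left(4 \right)} \left(- m{\left(26 \right)}\right) = 4^{2} \left(- (1 - 2470)\right) = 16 \left(- (1 - 2470)\right) = 16 \left(\left(-1\right) \left(-2469\right)\right) = 16 \cdot 2469 = 39504$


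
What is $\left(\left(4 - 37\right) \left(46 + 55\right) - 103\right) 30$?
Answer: $-103080$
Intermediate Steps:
$\left(\left(4 - 37\right) \left(46 + 55\right) - 103\right) 30 = \left(\left(-33\right) 101 - 103\right) 30 = \left(-3333 - 103\right) 30 = \left(-3436\right) 30 = -103080$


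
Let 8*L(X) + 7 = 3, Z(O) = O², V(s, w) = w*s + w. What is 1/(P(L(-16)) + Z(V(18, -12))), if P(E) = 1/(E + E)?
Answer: 1/51983 ≈ 1.9237e-5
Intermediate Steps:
V(s, w) = w + s*w (V(s, w) = s*w + w = w + s*w)
L(X) = -½ (L(X) = -7/8 + (⅛)*3 = -7/8 + 3/8 = -½)
P(E) = 1/(2*E)
1/(P(L(-16)) + Z(V(18, -12))) = 1/(1/(2*(-½)) + (-12*(1 + 18))²) = 1/((½)*(-2) + (-12*19)²) = 1/(-1 + (-228)²) = 1/(-1 + 51984) = 1/51983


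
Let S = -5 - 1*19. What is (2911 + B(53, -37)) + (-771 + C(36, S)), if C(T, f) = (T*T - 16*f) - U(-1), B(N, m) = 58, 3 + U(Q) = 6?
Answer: 3875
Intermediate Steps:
U(Q) = 3 (U(Q) = -3 + 6 = 3)
S = -24 (S = -5 - 19 = -24)
C(T, f) = -3 + T² - 16*f (C(T, f) = (T*T - 16*f) - 1*3 = (T² - 16*f) - 3 = -3 + T² - 16*f)
(2911 + B(53, -37)) + (-771 + C(36, S)) = (2911 + 58) + (-771 + (-3 + 36² - 16*(-24))) = 2969 + (-771 + (-3 + 1296 + 384)) = 2969 + (-771 + 1677) = 2969 + 906 = 3875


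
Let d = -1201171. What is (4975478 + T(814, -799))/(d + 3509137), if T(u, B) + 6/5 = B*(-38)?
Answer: 12514597/5769915 ≈ 2.1689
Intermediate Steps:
T(u, B) = -6/5 - 38*B (T(u, B) = -6/5 + B*(-38) = -6/5 - 38*B)
(4975478 + T(814, -799))/(d + 3509137) = (4975478 + (-6/5 - 38*(-799)))/(-1201171 + 3509137) = (4975478 + (-6/5 + 30362))/2307966 = (4975478 + 151804/5)*(1/2307966) = (25029194/5)*(1/2307966) = 12514597/5769915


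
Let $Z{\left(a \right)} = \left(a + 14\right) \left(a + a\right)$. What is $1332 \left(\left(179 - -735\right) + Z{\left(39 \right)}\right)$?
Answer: $6723936$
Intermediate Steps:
$Z{\left(a \right)} = 2 a \left(14 + a\right)$ ($Z{\left(a \right)} = \left(14 + a\right) 2 a = 2 a \left(14 + a\right)$)
$1332 \left(\left(179 - -735\right) + Z{\left(39 \right)}\right) = 1332 \left(\left(179 - -735\right) + 2 \cdot 39 \left(14 + 39\right)\right) = 1332 \left(\left(179 + 735\right) + 2 \cdot 39 \cdot 53\right) = 1332 \left(914 + 4134\right) = 1332 \cdot 5048 = 6723936$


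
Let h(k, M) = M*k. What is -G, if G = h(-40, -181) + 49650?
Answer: -56890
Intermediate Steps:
G = 56890 (G = -181*(-40) + 49650 = 7240 + 49650 = 56890)
-G = -1*56890 = -56890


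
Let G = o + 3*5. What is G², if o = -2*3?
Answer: 81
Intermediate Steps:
o = -6
G = 9 (G = -6 + 3*5 = -6 + 15 = 9)
G² = 9² = 81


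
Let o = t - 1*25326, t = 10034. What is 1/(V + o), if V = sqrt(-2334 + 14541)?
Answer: -15292/233833057 - sqrt(12207)/233833057 ≈ -6.5870e-5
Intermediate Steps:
o = -15292 (o = 10034 - 1*25326 = 10034 - 25326 = -15292)
V = sqrt(12207) ≈ 110.49
1/(V + o) = 1/(sqrt(12207) - 15292) = 1/(-15292 + sqrt(12207))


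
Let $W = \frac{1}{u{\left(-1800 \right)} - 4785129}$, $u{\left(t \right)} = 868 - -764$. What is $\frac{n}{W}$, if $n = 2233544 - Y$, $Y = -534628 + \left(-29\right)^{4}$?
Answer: $-9858265915827$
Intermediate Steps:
$u{\left(t \right)} = 1632$ ($u{\left(t \right)} = 868 + 764 = 1632$)
$Y = 172653$ ($Y = -534628 + 707281 = 172653$)
$n = 2060891$ ($n = 2233544 - 172653 = 2060891$)
$W = - \frac{1}{4783497}$ ($W = \frac{1}{1632 - 4785129} = \frac{1}{-4783497} = - \frac{1}{4783497} \approx -2.0905 \cdot 10^{-7}$)
$\frac{n}{W} = \frac{2060891}{- \frac{1}{4783497}} = 2060891 \left(-4783497\right) = -9858265915827$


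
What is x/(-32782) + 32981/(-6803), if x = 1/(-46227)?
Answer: -49979853098431/10309358135742 ≈ -4.8480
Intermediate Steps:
x = -1/46227 ≈ -2.1632e-5
x/(-32782) + 32981/(-6803) = -1/46227/(-32782) + 32981/(-6803) = -1/46227*(-1/32782) + 32981*(-1/6803) = 1/1515413514 - 32981/6803 = -49979853098431/10309358135742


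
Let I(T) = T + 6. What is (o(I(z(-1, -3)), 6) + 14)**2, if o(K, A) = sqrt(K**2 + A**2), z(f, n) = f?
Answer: (14 + sqrt(61))**2 ≈ 475.69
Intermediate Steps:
I(T) = 6 + T
o(K, A) = sqrt(A**2 + K**2)
(o(I(z(-1, -3)), 6) + 14)**2 = (sqrt(6**2 + (6 - 1)**2) + 14)**2 = (sqrt(36 + 5**2) + 14)**2 = (sqrt(36 + 25) + 14)**2 = (sqrt(61) + 14)**2 = (14 + sqrt(61))**2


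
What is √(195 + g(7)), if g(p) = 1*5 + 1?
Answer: √201 ≈ 14.177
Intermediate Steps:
g(p) = 6 (g(p) = 5 + 1 = 6)
√(195 + g(7)) = √(195 + 6) = √201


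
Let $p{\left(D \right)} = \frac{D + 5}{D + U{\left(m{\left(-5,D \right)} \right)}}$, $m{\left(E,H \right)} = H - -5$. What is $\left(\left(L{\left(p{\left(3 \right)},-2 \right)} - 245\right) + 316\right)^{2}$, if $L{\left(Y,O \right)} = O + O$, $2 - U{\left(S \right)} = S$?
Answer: $4489$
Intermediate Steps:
$m{\left(E,H \right)} = 5 + H$ ($m{\left(E,H \right)} = H + 5 = 5 + H$)
$U{\left(S \right)} = 2 - S$
$p{\left(D \right)} = - \frac{5}{3} - \frac{D}{3}$ ($p{\left(D \right)} = \frac{D + 5}{D - \left(3 + D\right)} = \frac{5 + D}{D + \left(2 - \left(5 + D\right)\right)} = \frac{5 + D}{D - \left(3 + D\right)} = \frac{5 + D}{-3} = \left(5 + D\right) \left(- \frac{1}{3}\right) = - \frac{5}{3} - \frac{D}{3}$)
$L{\left(Y,O \right)} = 2 O$
$\left(\left(L{\left(p{\left(3 \right)},-2 \right)} - 245\right) + 316\right)^{2} = \left(\left(2 \left(-2\right) - 245\right) + 316\right)^{2} = \left(\left(-4 - 245\right) + 316\right)^{2} = \left(-249 + 316\right)^{2} = 67^{2} = 4489$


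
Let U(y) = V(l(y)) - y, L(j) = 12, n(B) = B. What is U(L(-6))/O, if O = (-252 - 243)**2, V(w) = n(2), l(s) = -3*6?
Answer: -2/49005 ≈ -4.0812e-5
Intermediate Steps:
l(s) = -18
V(w) = 2
O = 245025 (O = (-495)**2 = 245025)
U(y) = 2 - y
U(L(-6))/O = (2 - 1*12)/245025 = (2 - 12)*(1/245025) = -10*1/245025 = -2/49005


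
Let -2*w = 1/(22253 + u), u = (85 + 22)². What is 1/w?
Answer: -67404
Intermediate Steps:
u = 11449 (u = 107² = 11449)
w = -1/67404 (w = -1/(2*(22253 + 11449)) = -½/33702 = -½*1/33702 = -1/67404 ≈ -1.4836e-5)
1/w = 1/(-1/67404) = -67404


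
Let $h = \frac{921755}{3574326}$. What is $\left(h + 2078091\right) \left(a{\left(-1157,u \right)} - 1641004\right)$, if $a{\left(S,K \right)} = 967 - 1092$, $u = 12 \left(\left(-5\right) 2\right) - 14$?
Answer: $- \frac{580473236413237729}{170206} \approx -3.4104 \cdot 10^{12}$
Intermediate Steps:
$u = -134$ ($u = 12 \left(-10\right) - 14 = -120 - 14 = -134$)
$a{\left(S,K \right)} = -125$ ($a{\left(S,K \right)} = 967 - 1092 = -125$)
$h = \frac{921755}{3574326}$ ($h = 921755 \cdot \frac{1}{3574326} = \frac{921755}{3574326} \approx 0.25788$)
$\left(h + 2078091\right) \left(a{\left(-1157,u \right)} - 1641004\right) = \left(\frac{921755}{3574326} + 2078091\right) \left(-125 - 1641004\right) = \frac{7427775613421}{3574326} \left(-1641129\right) = - \frac{580473236413237729}{170206}$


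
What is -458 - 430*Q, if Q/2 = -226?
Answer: 193902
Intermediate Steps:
Q = -452 (Q = 2*(-226) = -452)
-458 - 430*Q = -458 - 430*(-452) = -458 + 194360 = 193902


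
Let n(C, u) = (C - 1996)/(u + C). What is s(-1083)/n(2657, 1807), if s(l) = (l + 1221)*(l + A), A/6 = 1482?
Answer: 4810593888/661 ≈ 7.2778e+6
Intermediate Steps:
A = 8892 (A = 6*1482 = 8892)
n(C, u) = (-1996 + C)/(C + u)
s(l) = (1221 + l)*(8892 + l) (s(l) = (l + 1221)*(l + 8892) = (1221 + l)*(8892 + l))
s(-1083)/n(2657, 1807) = (10857132 + (-1083)² + 10113*(-1083))/(((-1996 + 2657)/(2657 + 1807))) = (10857132 + 1172889 - 10952379)/((661/4464)) = 1077642/(((1/4464)*661)) = 1077642/(661/4464) = 1077642*(4464/661) = 4810593888/661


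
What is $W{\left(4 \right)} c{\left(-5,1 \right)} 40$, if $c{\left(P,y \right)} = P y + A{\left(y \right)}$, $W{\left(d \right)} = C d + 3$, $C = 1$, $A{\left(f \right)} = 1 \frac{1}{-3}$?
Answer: $- \frac{4480}{3} \approx -1493.3$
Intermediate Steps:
$A{\left(f \right)} = - \frac{1}{3}$ ($A{\left(f \right)} = 1 \left(- \frac{1}{3}\right) = - \frac{1}{3}$)
$W{\left(d \right)} = 3 + d$ ($W{\left(d \right)} = 1 d + 3 = d + 3 = 3 + d$)
$c{\left(P,y \right)} = - \frac{1}{3} + P y$ ($c{\left(P,y \right)} = P y - \frac{1}{3} = - \frac{1}{3} + P y$)
$W{\left(4 \right)} c{\left(-5,1 \right)} 40 = \left(3 + 4\right) \left(- \frac{1}{3} - 5\right) 40 = 7 \left(- \frac{1}{3} - 5\right) 40 = 7 \left(- \frac{16}{3}\right) 40 = \left(- \frac{112}{3}\right) 40 = - \frac{4480}{3}$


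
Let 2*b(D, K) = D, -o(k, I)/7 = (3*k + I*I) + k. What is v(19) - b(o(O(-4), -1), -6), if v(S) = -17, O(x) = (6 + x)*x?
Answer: -251/2 ≈ -125.50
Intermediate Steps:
O(x) = x*(6 + x)
o(k, I) = -28*k - 7*I² (o(k, I) = -7*((3*k + I*I) + k) = -7*((3*k + I²) + k) = -7*((I² + 3*k) + k) = -7*(I² + 4*k) = -28*k - 7*I²)
b(D, K) = D/2
v(19) - b(o(O(-4), -1), -6) = -17 - (-(-112)*(6 - 4) - 7*(-1)²)/2 = -17 - (-(-112)*2 - 7*1)/2 = -17 - (-28*(-8) - 7)/2 = -17 - (224 - 7)/2 = -17 - 217/2 = -251/2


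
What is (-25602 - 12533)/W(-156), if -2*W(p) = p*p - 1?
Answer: 15254/4867 ≈ 3.1342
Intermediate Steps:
W(p) = ½ - p²/2 (W(p) = -(p*p - 1)/2 = -(p² - 1)/2 = -(-1 + p²)/2 = ½ - p²/2)
(-25602 - 12533)/W(-156) = (-25602 - 12533)/(½ - ½*(-156)²) = -38135/(½ - ½*24336) = -38135/(½ - 12168) = -38135/(-24335/2) = -38135*(-2/24335) = 15254/4867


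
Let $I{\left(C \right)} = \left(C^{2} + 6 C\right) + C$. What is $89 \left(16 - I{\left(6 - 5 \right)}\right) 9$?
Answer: $6408$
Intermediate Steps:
$I{\left(C \right)} = C^{2} + 7 C$
$89 \left(16 - I{\left(6 - 5 \right)}\right) 9 = 89 \left(16 - \left(6 - 5\right) \left(7 + \left(6 - 5\right)\right)\right) 9 = 89 \left(16 - 1 \left(7 + 1\right)\right) 9 = 89 \left(16 - 1 \cdot 8\right) 9 = 89 \left(16 - 8\right) 9 = 89 \cdot 8 \cdot 9 = 712 \cdot 9 = 6408$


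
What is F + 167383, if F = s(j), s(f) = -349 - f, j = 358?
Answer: 166676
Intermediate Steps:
F = -707 (F = -349 - 1*358 = -349 - 358 = -707)
F + 167383 = -707 + 167383 = 166676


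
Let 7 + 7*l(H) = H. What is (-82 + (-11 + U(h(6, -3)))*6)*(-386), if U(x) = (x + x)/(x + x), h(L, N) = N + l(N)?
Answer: 54812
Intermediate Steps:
l(H) = -1 + H/7
h(L, N) = -1 + 8*N/7 (h(L, N) = N + (-1 + N/7) = -1 + 8*N/7)
U(x) = 1 (U(x) = (2*x)/((2*x)) = (2*x)*(1/(2*x)) = 1)
(-82 + (-11 + U(h(6, -3)))*6)*(-386) = (-82 + (-11 + 1)*6)*(-386) = (-82 - 10*6)*(-386) = (-82 - 60)*(-386) = -142*(-386) = 54812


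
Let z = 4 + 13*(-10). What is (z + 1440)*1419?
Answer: 1864566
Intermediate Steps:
z = -126 (z = 4 - 130 = -126)
(z + 1440)*1419 = (-126 + 1440)*1419 = 1314*1419 = 1864566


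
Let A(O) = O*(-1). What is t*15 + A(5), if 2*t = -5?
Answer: -85/2 ≈ -42.500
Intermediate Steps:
t = -5/2 (t = (1/2)*(-5) = -5/2 ≈ -2.5000)
A(O) = -O
t*15 + A(5) = -5/2*15 - 1*5 = -75/2 - 5 = -85/2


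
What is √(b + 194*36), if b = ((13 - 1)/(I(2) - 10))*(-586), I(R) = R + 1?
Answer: 4*√24465/7 ≈ 89.379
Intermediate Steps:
I(R) = 1 + R
b = 7032/7 (b = ((13 - 1)/((1 + 2) - 10))*(-586) = (12/(3 - 10))*(-586) = (12/(-7))*(-586) = (12*(-⅐))*(-586) = -12/7*(-586) = 7032/7 ≈ 1004.6)
√(b + 194*36) = √(7032/7 + 194*36) = √(7032/7 + 6984) = √(55920/7) = 4*√24465/7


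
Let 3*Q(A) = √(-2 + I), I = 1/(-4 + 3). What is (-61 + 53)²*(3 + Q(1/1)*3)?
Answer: 192 + 64*I*√3 ≈ 192.0 + 110.85*I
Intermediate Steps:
I = -1 (I = 1/(-1) = -1)
Q(A) = I*√3/3 (Q(A) = √(-2 - 1)/3 = √(-3)/3 = (I*√3)/3 = I*√3/3)
(-61 + 53)²*(3 + Q(1/1)*3) = (-61 + 53)²*(3 + (I*√3/3)*3) = (-8)²*(3 + I*√3) = 64*(3 + I*√3) = 192 + 64*I*√3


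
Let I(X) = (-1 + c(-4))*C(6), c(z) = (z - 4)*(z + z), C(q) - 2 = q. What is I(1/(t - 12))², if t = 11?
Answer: 254016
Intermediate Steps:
C(q) = 2 + q
c(z) = 2*z*(-4 + z) (c(z) = (-4 + z)*(2*z) = 2*z*(-4 + z))
I(X) = 504 (I(X) = (-1 + 2*(-4)*(-4 - 4))*(2 + 6) = (-1 + 2*(-4)*(-8))*8 = (-1 + 64)*8 = 63*8 = 504)
I(1/(t - 12))² = 504² = 254016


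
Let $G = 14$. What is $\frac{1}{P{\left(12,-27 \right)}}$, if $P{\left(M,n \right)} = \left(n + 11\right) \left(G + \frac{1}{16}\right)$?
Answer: $- \frac{1}{225} \approx -0.0044444$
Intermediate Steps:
$P{\left(M,n \right)} = \frac{2475}{16} + \frac{225 n}{16}$ ($P{\left(M,n \right)} = \left(n + 11\right) \left(14 + \frac{1}{16}\right) = \left(11 + n\right) \left(14 + \frac{1}{16}\right) = \left(11 + n\right) \frac{225}{16} = \frac{2475}{16} + \frac{225 n}{16}$)
$\frac{1}{P{\left(12,-27 \right)}} = \frac{1}{\frac{2475}{16} + \frac{225}{16} \left(-27\right)} = \frac{1}{\frac{2475}{16} - \frac{6075}{16}} = \frac{1}{-225} = - \frac{1}{225}$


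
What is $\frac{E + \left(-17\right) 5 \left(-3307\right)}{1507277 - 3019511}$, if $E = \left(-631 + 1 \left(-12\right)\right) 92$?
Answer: $- \frac{221939}{1512234} \approx -0.14676$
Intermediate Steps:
$E = -59156$ ($E = \left(-631 - 12\right) 92 = \left(-643\right) 92 = -59156$)
$\frac{E + \left(-17\right) 5 \left(-3307\right)}{1507277 - 3019511} = \frac{-59156 + \left(-17\right) 5 \left(-3307\right)}{1507277 - 3019511} = \frac{-59156 - -281095}{-1512234} = \left(-59156 + 281095\right) \left(- \frac{1}{1512234}\right) = 221939 \left(- \frac{1}{1512234}\right) = - \frac{221939}{1512234}$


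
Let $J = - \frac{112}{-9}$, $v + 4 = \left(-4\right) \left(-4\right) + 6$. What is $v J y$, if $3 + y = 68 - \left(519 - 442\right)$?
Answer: $-2688$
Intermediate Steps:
$v = 18$ ($v = -4 + \left(\left(-4\right) \left(-4\right) + 6\right) = -4 + \left(16 + 6\right) = -4 + 22 = 18$)
$J = \frac{112}{9}$ ($J = \left(-112\right) \left(- \frac{1}{9}\right) = \frac{112}{9} \approx 12.444$)
$y = -12$ ($y = -3 + \left(68 - \left(519 - 442\right)\right) = -3 + \left(68 - 77\right) = -3 - 9 = -12$)
$v J y = 18 \cdot \frac{112}{9} \left(-12\right) = 224 \left(-12\right) = -2688$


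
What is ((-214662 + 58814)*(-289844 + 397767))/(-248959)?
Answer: 16819583704/248959 ≈ 67560.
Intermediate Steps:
((-214662 + 58814)*(-289844 + 397767))/(-248959) = -155848*107923*(-1/248959) = -16819583704*(-1/248959) = 16819583704/248959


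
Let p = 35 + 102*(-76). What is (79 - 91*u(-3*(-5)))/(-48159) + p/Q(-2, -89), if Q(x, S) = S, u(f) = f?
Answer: 371757457/4286151 ≈ 86.735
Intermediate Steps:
p = -7717 (p = 35 - 7752 = -7717)
(79 - 91*u(-3*(-5)))/(-48159) + p/Q(-2, -89) = (79 - (-273)*(-5))/(-48159) - 7717/(-89) = (79 - 91*15)*(-1/48159) - 7717*(-1/89) = (79 - 1365)*(-1/48159) + 7717/89 = -1286*(-1/48159) + 7717/89 = 1286/48159 + 7717/89 = 371757457/4286151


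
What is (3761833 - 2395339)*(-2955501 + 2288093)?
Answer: -912009027552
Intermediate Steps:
(3761833 - 2395339)*(-2955501 + 2288093) = 1366494*(-667408) = -912009027552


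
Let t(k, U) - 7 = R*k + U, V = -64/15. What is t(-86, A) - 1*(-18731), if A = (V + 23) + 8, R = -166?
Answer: 495611/15 ≈ 33041.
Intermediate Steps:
V = -64/15 (V = -64*1/15 = -64/15 ≈ -4.2667)
A = 401/15 (A = (-64/15 + 23) + 8 = 281/15 + 8 = 401/15 ≈ 26.733)
t(k, U) = 7 + U - 166*k (t(k, U) = 7 + (-166*k + U) = 7 + (U - 166*k) = 7 + U - 166*k)
t(-86, A) - 1*(-18731) = (7 + 401/15 - 166*(-86)) - 1*(-18731) = (7 + 401/15 + 14276) + 18731 = 214646/15 + 18731 = 495611/15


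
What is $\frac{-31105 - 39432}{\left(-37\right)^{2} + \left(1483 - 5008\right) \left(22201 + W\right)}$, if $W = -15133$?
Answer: $\frac{70537}{24913331} \approx 0.0028313$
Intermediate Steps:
$\frac{-31105 - 39432}{\left(-37\right)^{2} + \left(1483 - 5008\right) \left(22201 + W\right)} = \frac{-31105 - 39432}{\left(-37\right)^{2} + \left(1483 - 5008\right) \left(22201 - 15133\right)} = - \frac{70537}{1369 - 24914700} = - \frac{70537}{-24913331} = \left(-70537\right) \left(- \frac{1}{24913331}\right) = \frac{70537}{24913331}$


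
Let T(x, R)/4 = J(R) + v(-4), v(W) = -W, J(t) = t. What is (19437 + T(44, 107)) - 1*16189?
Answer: 3692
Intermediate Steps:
T(x, R) = 16 + 4*R (T(x, R) = 4*(R - 1*(-4)) = 4*(R + 4) = 4*(4 + R) = 16 + 4*R)
(19437 + T(44, 107)) - 1*16189 = (19437 + (16 + 4*107)) - 1*16189 = (19437 + (16 + 428)) - 16189 = (19437 + 444) - 16189 = 19881 - 16189 = 3692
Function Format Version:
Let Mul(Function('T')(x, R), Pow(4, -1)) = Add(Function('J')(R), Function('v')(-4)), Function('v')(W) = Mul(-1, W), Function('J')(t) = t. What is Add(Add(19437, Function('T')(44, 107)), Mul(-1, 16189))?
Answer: 3692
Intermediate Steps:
Function('T')(x, R) = Add(16, Mul(4, R)) (Function('T')(x, R) = Mul(4, Add(R, Mul(-1, -4))) = Mul(4, Add(R, 4)) = Mul(4, Add(4, R)) = Add(16, Mul(4, R)))
Add(Add(19437, Function('T')(44, 107)), Mul(-1, 16189)) = Add(Add(19437, Add(16, Mul(4, 107))), Mul(-1, 16189)) = Add(Add(19437, Add(16, 428)), -16189) = Add(Add(19437, 444), -16189) = Add(19881, -16189) = 3692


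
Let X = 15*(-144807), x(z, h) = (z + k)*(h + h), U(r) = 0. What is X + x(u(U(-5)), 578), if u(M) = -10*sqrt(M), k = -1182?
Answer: -3538497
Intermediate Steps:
x(z, h) = 2*h*(-1182 + z) (x(z, h) = (z - 1182)*(h + h) = (-1182 + z)*(2*h) = 2*h*(-1182 + z))
X = -2172105
X + x(u(U(-5)), 578) = -2172105 + 2*578*(-1182 - 10*sqrt(0)) = -2172105 + 2*578*(-1182 - 10*0) = -2172105 + 2*578*(-1182 + 0) = -2172105 + 2*578*(-1182) = -2172105 - 1366392 = -3538497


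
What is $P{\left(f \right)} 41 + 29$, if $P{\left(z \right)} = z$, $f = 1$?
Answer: $70$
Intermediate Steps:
$P{\left(f \right)} 41 + 29 = 1 \cdot 41 + 29 = 41 + 29 = 70$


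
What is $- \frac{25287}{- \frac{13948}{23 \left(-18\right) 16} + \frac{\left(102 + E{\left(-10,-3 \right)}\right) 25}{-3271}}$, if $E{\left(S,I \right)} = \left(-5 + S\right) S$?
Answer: $- \frac{136974014712}{973177} \approx -1.4075 \cdot 10^{5}$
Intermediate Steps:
$E{\left(S,I \right)} = S \left(-5 + S\right)$
$- \frac{25287}{- \frac{13948}{23 \left(-18\right) 16} + \frac{\left(102 + E{\left(-10,-3 \right)}\right) 25}{-3271}} = - \frac{25287}{- \frac{13948}{23 \left(-18\right) 16} + \frac{\left(102 - 10 \left(-5 - 10\right)\right) 25}{-3271}} = - \frac{25287}{- \frac{13948}{\left(-414\right) 16} + \left(102 - -150\right) 25 \left(- \frac{1}{3271}\right)} = - \frac{25287}{- \frac{13948}{-6624} + \left(102 + 150\right) 25 \left(- \frac{1}{3271}\right)} = - \frac{25287}{\left(-13948\right) \left(- \frac{1}{6624}\right) + 252 \cdot 25 \left(- \frac{1}{3271}\right)} = - \frac{25287}{\frac{3487}{1656} + 6300 \left(- \frac{1}{3271}\right)} = - \frac{25287}{\frac{3487}{1656} - \frac{6300}{3271}} = - \frac{25287}{\frac{973177}{5416776}} = \left(-25287\right) \frac{5416776}{973177} = - \frac{136974014712}{973177}$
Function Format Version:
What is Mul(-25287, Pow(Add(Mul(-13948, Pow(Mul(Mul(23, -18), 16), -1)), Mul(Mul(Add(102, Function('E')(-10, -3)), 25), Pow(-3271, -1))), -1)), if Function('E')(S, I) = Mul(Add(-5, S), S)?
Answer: Rational(-136974014712, 973177) ≈ -1.4075e+5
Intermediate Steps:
Function('E')(S, I) = Mul(S, Add(-5, S))
Mul(-25287, Pow(Add(Mul(-13948, Pow(Mul(Mul(23, -18), 16), -1)), Mul(Mul(Add(102, Function('E')(-10, -3)), 25), Pow(-3271, -1))), -1)) = Mul(-25287, Pow(Add(Mul(-13948, Pow(Mul(Mul(23, -18), 16), -1)), Mul(Mul(Add(102, Mul(-10, Add(-5, -10))), 25), Pow(-3271, -1))), -1)) = Mul(-25287, Pow(Add(Mul(-13948, Pow(Mul(-414, 16), -1)), Mul(Mul(Add(102, Mul(-10, -15)), 25), Rational(-1, 3271))), -1)) = Mul(-25287, Pow(Add(Mul(-13948, Pow(-6624, -1)), Mul(Mul(Add(102, 150), 25), Rational(-1, 3271))), -1)) = Mul(-25287, Pow(Add(Mul(-13948, Rational(-1, 6624)), Mul(Mul(252, 25), Rational(-1, 3271))), -1)) = Mul(-25287, Pow(Add(Rational(3487, 1656), Mul(6300, Rational(-1, 3271))), -1)) = Mul(-25287, Pow(Add(Rational(3487, 1656), Rational(-6300, 3271)), -1)) = Mul(-25287, Pow(Rational(973177, 5416776), -1)) = Mul(-25287, Rational(5416776, 973177)) = Rational(-136974014712, 973177)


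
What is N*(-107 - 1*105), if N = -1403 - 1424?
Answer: 599324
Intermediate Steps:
N = -2827
N*(-107 - 1*105) = -2827*(-107 - 1*105) = -2827*(-107 - 105) = -2827*(-212) = 599324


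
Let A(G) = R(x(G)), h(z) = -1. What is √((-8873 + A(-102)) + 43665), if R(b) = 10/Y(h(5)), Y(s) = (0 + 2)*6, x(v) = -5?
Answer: √1252542/6 ≈ 186.53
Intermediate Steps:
Y(s) = 12 (Y(s) = 2*6 = 12)
R(b) = ⅚ (R(b) = 10/12 = 10*(1/12) = ⅚)
A(G) = ⅚
√((-8873 + A(-102)) + 43665) = √((-8873 + ⅚) + 43665) = √(-53233/6 + 43665) = √(208757/6) = √1252542/6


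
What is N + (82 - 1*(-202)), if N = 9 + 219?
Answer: 512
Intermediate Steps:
N = 228
N + (82 - 1*(-202)) = 228 + (82 - 1*(-202)) = 228 + (82 + 202) = 228 + 284 = 512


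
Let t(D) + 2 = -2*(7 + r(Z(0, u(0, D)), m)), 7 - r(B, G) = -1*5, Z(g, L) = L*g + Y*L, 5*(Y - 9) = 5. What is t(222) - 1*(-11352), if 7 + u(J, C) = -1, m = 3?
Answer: 11312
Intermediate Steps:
Y = 10 (Y = 9 + (⅕)*5 = 9 + 1 = 10)
u(J, C) = -8 (u(J, C) = -7 - 1 = -8)
Z(g, L) = 10*L + L*g (Z(g, L) = L*g + 10*L = 10*L + L*g)
r(B, G) = 12 (r(B, G) = 7 - (-1)*5 = 7 - 1*(-5) = 7 + 5 = 12)
t(D) = -40 (t(D) = -2 - 2*(7 + 12) = -2 - 2*19 = -2 - 38 = -40)
t(222) - 1*(-11352) = -40 - 1*(-11352) = -40 + 11352 = 11312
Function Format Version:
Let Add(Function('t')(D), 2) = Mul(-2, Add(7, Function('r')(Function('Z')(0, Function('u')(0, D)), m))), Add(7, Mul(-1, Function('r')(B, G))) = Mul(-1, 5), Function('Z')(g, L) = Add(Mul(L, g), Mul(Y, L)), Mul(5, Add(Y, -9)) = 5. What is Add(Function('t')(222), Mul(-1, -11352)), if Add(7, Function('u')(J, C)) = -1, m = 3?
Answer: 11312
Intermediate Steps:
Y = 10 (Y = Add(9, Mul(Rational(1, 5), 5)) = Add(9, 1) = 10)
Function('u')(J, C) = -8 (Function('u')(J, C) = Add(-7, -1) = -8)
Function('Z')(g, L) = Add(Mul(10, L), Mul(L, g)) (Function('Z')(g, L) = Add(Mul(L, g), Mul(10, L)) = Add(Mul(10, L), Mul(L, g)))
Function('r')(B, G) = 12 (Function('r')(B, G) = Add(7, Mul(-1, Mul(-1, 5))) = Add(7, Mul(-1, -5)) = Add(7, 5) = 12)
Function('t')(D) = -40 (Function('t')(D) = Add(-2, Mul(-2, Add(7, 12))) = Add(-2, Mul(-2, 19)) = Add(-2, -38) = -40)
Add(Function('t')(222), Mul(-1, -11352)) = Add(-40, Mul(-1, -11352)) = Add(-40, 11352) = 11312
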